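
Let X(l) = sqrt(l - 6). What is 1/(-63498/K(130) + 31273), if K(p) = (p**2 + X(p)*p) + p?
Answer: 375133605665/11730144346569436 - 687895*sqrt(31)/11730144346569436 ≈ 3.1980e-5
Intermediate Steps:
X(l) = sqrt(-6 + l)
K(p) = p + p**2 + p*sqrt(-6 + p) (K(p) = (p**2 + sqrt(-6 + p)*p) + p = (p**2 + p*sqrt(-6 + p)) + p = p + p**2 + p*sqrt(-6 + p))
1/(-63498/K(130) + 31273) = 1/(-63498*1/(130*(1 + 130 + sqrt(-6 + 130))) + 31273) = 1/(-63498*1/(130*(1 + 130 + sqrt(124))) + 31273) = 1/(-63498*1/(130*(1 + 130 + 2*sqrt(31))) + 31273) = 1/(-63498*1/(130*(131 + 2*sqrt(31))) + 31273) = 1/(-63498/(17030 + 260*sqrt(31)) + 31273) = 1/(31273 - 63498/(17030 + 260*sqrt(31)))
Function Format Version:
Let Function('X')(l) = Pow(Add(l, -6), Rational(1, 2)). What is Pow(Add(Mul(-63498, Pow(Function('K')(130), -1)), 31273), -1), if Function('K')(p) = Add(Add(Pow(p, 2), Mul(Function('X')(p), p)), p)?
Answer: Add(Rational(375133605665, 11730144346569436), Mul(Rational(-687895, 11730144346569436), Pow(31, Rational(1, 2)))) ≈ 3.1980e-5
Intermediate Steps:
Function('X')(l) = Pow(Add(-6, l), Rational(1, 2))
Function('K')(p) = Add(p, Pow(p, 2), Mul(p, Pow(Add(-6, p), Rational(1, 2)))) (Function('K')(p) = Add(Add(Pow(p, 2), Mul(Pow(Add(-6, p), Rational(1, 2)), p)), p) = Add(Add(Pow(p, 2), Mul(p, Pow(Add(-6, p), Rational(1, 2)))), p) = Add(p, Pow(p, 2), Mul(p, Pow(Add(-6, p), Rational(1, 2)))))
Pow(Add(Mul(-63498, Pow(Function('K')(130), -1)), 31273), -1) = Pow(Add(Mul(-63498, Pow(Mul(130, Add(1, 130, Pow(Add(-6, 130), Rational(1, 2)))), -1)), 31273), -1) = Pow(Add(Mul(-63498, Pow(Mul(130, Add(1, 130, Pow(124, Rational(1, 2)))), -1)), 31273), -1) = Pow(Add(Mul(-63498, Pow(Mul(130, Add(1, 130, Mul(2, Pow(31, Rational(1, 2))))), -1)), 31273), -1) = Pow(Add(Mul(-63498, Pow(Mul(130, Add(131, Mul(2, Pow(31, Rational(1, 2))))), -1)), 31273), -1) = Pow(Add(Mul(-63498, Pow(Add(17030, Mul(260, Pow(31, Rational(1, 2)))), -1)), 31273), -1) = Pow(Add(31273, Mul(-63498, Pow(Add(17030, Mul(260, Pow(31, Rational(1, 2)))), -1))), -1)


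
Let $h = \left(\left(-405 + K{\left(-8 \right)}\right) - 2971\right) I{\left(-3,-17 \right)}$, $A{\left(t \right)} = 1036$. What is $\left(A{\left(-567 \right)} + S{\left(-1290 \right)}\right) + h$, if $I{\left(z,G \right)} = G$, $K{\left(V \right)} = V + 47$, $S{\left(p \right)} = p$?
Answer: $56475$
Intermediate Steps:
$K{\left(V \right)} = 47 + V$
$h = 56729$ ($h = \left(\left(-405 + \left(47 - 8\right)\right) - 2971\right) \left(-17\right) = \left(\left(-405 + 39\right) - 2971\right) \left(-17\right) = \left(-366 - 2971\right) \left(-17\right) = \left(-3337\right) \left(-17\right) = 56729$)
$\left(A{\left(-567 \right)} + S{\left(-1290 \right)}\right) + h = \left(1036 - 1290\right) + 56729 = -254 + 56729 = 56475$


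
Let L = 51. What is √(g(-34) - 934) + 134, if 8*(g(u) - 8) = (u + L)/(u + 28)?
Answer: 134 + I*√133395/12 ≈ 134.0 + 30.436*I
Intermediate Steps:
g(u) = 8 + (51 + u)/(8*(28 + u)) (g(u) = 8 + ((u + 51)/(u + 28))/8 = 8 + ((51 + u)/(28 + u))/8 = 8 + (51 + u)/(8*(28 + u)))
√(g(-34) - 934) + 134 = √((1843 + 65*(-34))/(8*(28 - 34)) - 934) + 134 = √((⅛)*(1843 - 2210)/(-6) - 934) + 134 = √((⅛)*(-⅙)*(-367) - 934) + 134 = √(367/48 - 934) + 134 = √(-44465/48) + 134 = I*√133395/12 + 134 = 134 + I*√133395/12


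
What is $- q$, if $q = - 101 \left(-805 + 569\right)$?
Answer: $-23836$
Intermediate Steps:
$q = 23836$ ($q = \left(-101\right) \left(-236\right) = 23836$)
$- q = \left(-1\right) 23836 = -23836$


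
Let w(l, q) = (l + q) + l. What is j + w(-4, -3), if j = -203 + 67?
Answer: -147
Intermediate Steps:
j = -136
w(l, q) = q + 2*l
j + w(-4, -3) = -136 + (-3 + 2*(-4)) = -136 + (-3 - 8) = -136 - 11 = -147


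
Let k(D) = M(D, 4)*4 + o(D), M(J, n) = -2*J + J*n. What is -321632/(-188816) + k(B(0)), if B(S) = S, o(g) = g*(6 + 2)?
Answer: 20102/11801 ≈ 1.7034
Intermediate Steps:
o(g) = 8*g (o(g) = g*8 = 8*g)
k(D) = 16*D (k(D) = (D*(-2 + 4))*4 + 8*D = (D*2)*4 + 8*D = (2*D)*4 + 8*D = 8*D + 8*D = 16*D)
-321632/(-188816) + k(B(0)) = -321632/(-188816) + 16*0 = -321632*(-1/188816) + 0 = 20102/11801 + 0 = 20102/11801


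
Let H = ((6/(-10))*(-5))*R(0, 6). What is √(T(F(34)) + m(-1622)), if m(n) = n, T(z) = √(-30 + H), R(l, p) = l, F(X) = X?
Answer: √(-1622 + I*√30) ≈ 0.068 + 40.274*I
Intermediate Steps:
H = 0 (H = ((6/(-10))*(-5))*0 = ((6*(-⅒))*(-5))*0 = -⅗*(-5)*0 = 3*0 = 0)
T(z) = I*√30 (T(z) = √(-30 + 0) = √(-30) = I*√30)
√(T(F(34)) + m(-1622)) = √(I*√30 - 1622) = √(-1622 + I*√30)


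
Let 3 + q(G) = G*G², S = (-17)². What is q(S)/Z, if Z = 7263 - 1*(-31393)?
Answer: 12068783/19328 ≈ 624.42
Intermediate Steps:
Z = 38656 (Z = 7263 + 31393 = 38656)
S = 289
q(G) = -3 + G³ (q(G) = -3 + G*G² = -3 + G³)
q(S)/Z = (-3 + 289³)/38656 = (-3 + 24137569)*(1/38656) = 24137566*(1/38656) = 12068783/19328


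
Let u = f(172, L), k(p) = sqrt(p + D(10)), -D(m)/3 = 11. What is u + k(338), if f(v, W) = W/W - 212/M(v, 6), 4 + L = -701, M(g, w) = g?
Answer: -10/43 + sqrt(305) ≈ 17.232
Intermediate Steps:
D(m) = -33 (D(m) = -3*11 = -33)
L = -705 (L = -4 - 701 = -705)
k(p) = sqrt(-33 + p) (k(p) = sqrt(p - 33) = sqrt(-33 + p))
f(v, W) = 1 - 212/v (f(v, W) = W/W - 212/v = 1 - 212/v)
u = -10/43 (u = (-212 + 172)/172 = (1/172)*(-40) = -10/43 ≈ -0.23256)
u + k(338) = -10/43 + sqrt(-33 + 338) = -10/43 + sqrt(305)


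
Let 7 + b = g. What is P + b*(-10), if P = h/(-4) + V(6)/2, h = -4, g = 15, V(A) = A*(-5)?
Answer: -94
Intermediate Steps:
V(A) = -5*A
b = 8 (b = -7 + 15 = 8)
P = -14 (P = -4/(-4) - 5*6/2 = -4*(-1/4) - 30*1/2 = 1 - 15 = -14)
P + b*(-10) = -14 + 8*(-10) = -14 - 80 = -94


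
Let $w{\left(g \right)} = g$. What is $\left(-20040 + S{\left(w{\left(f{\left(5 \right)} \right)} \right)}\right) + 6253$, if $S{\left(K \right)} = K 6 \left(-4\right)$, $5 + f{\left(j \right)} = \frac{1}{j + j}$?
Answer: $- \frac{68347}{5} \approx -13669.0$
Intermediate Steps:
$f{\left(j \right)} = -5 + \frac{1}{2 j}$ ($f{\left(j \right)} = -5 + \frac{1}{j + j} = -5 + \frac{1}{2 j}$)
$S{\left(K \right)} = - 24 K$ ($S{\left(K \right)} = 6 K \left(-4\right) = - 24 K$)
$\left(-20040 + S{\left(w{\left(f{\left(5 \right)} \right)} \right)}\right) + 6253 = \left(-20040 - 24 \left(-5 + \frac{1}{2 \cdot 5}\right)\right) + 6253 = \left(-20040 - 24 \left(-5 + \frac{1}{2} \cdot \frac{1}{5}\right)\right) + 6253 = \left(-20040 - 24 \left(-5 + \frac{1}{10}\right)\right) + 6253 = \left(-20040 - - \frac{588}{5}\right) + 6253 = \left(-20040 + \frac{588}{5}\right) + 6253 = - \frac{99612}{5} + 6253 = - \frac{68347}{5}$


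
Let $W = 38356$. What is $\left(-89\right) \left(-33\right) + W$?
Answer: $41293$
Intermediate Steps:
$\left(-89\right) \left(-33\right) + W = \left(-89\right) \left(-33\right) + 38356 = 2937 + 38356 = 41293$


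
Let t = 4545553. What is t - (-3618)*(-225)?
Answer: 3731503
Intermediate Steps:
t - (-3618)*(-225) = 4545553 - (-3618)*(-225) = 4545553 - 1*814050 = 4545553 - 814050 = 3731503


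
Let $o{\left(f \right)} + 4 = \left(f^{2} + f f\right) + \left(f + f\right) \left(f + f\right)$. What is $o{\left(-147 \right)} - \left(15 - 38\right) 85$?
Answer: $131605$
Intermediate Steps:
$o{\left(f \right)} = -4 + 6 f^{2}$ ($o{\left(f \right)} = -4 + \left(\left(f^{2} + f f\right) + \left(f + f\right) \left(f + f\right)\right) = -4 + \left(\left(f^{2} + f^{2}\right) + 2 f 2 f\right) = -4 + \left(2 f^{2} + 4 f^{2}\right) = -4 + 6 f^{2}$)
$o{\left(-147 \right)} - \left(15 - 38\right) 85 = \left(-4 + 6 \left(-147\right)^{2}\right) - \left(15 - 38\right) 85 = \left(-4 + 6 \cdot 21609\right) - \left(-23\right) 85 = \left(-4 + 129654\right) - -1955 = 129650 + 1955 = 131605$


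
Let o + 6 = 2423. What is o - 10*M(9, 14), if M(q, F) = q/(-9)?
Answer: 2427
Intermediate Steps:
M(q, F) = -q/9 (M(q, F) = q*(-⅑) = -q/9)
o = 2417 (o = -6 + 2423 = 2417)
o - 10*M(9, 14) = 2417 - (-10)*9/9 = 2417 - 10*(-1) = 2417 + 10 = 2427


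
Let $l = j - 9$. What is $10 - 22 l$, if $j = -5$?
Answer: $318$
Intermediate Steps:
$l = -14$ ($l = -5 - 9 = -14$)
$10 - 22 l = 10 - -308 = 10 + 308 = 318$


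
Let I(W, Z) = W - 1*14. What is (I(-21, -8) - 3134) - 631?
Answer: -3800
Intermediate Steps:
I(W, Z) = -14 + W (I(W, Z) = W - 14 = -14 + W)
(I(-21, -8) - 3134) - 631 = ((-14 - 21) - 3134) - 631 = (-35 - 3134) - 631 = -3169 - 631 = -3800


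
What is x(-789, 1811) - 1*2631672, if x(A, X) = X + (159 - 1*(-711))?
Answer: -2628991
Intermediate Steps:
x(A, X) = 870 + X (x(A, X) = X + (159 + 711) = X + 870 = 870 + X)
x(-789, 1811) - 1*2631672 = (870 + 1811) - 1*2631672 = 2681 - 2631672 = -2628991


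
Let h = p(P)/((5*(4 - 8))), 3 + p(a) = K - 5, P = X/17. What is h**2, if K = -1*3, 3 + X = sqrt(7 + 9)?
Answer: 121/400 ≈ 0.30250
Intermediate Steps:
X = 1 (X = -3 + sqrt(7 + 9) = -3 + sqrt(16) = -3 + 4 = 1)
K = -3
P = 1/17 ≈ 0.058824
p(a) = -11 (p(a) = -3 + (-3 - 5) = -3 - 8 = -11)
h = 11/20 (h = -11*1/(5*(4 - 8)) = -11/(5*(-4)) = -11/(-20) = -11*(-1/20) = 11/20 ≈ 0.55000)
h**2 = (11/20)**2 = 121/400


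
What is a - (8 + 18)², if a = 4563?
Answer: 3887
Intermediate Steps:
a - (8 + 18)² = 4563 - (8 + 18)² = 4563 - 1*26² = 4563 - 1*676 = 4563 - 676 = 3887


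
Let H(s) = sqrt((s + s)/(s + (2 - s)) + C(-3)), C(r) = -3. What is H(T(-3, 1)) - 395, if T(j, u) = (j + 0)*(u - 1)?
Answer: -395 + I*sqrt(3) ≈ -395.0 + 1.732*I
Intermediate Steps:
T(j, u) = j*(-1 + u)
H(s) = sqrt(-3 + s) (H(s) = sqrt((s + s)/(s + (2 - s)) - 3) = sqrt((2*s)/2 - 3) = sqrt((2*s)*(1/2) - 3) = sqrt(s - 3) = sqrt(-3 + s))
H(T(-3, 1)) - 395 = sqrt(-3 - 3*(-1 + 1)) - 395 = sqrt(-3 - 3*0) - 395 = sqrt(-3 + 0) - 395 = sqrt(-3) - 395 = I*sqrt(3) - 395 = -395 + I*sqrt(3)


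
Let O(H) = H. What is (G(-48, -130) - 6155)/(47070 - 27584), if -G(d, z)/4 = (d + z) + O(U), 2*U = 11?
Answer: -5465/19486 ≈ -0.28046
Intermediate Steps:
U = 11/2 (U = (½)*11 = 11/2 ≈ 5.5000)
G(d, z) = -22 - 4*d - 4*z (G(d, z) = -4*((d + z) + 11/2) = -4*(11/2 + d + z) = -22 - 4*d - 4*z)
(G(-48, -130) - 6155)/(47070 - 27584) = ((-22 - 4*(-48) - 4*(-130)) - 6155)/(47070 - 27584) = ((-22 + 192 + 520) - 6155)/19486 = (690 - 6155)*(1/19486) = -5465*1/19486 = -5465/19486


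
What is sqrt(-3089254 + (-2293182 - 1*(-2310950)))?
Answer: I*sqrt(3071486) ≈ 1752.6*I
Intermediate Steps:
sqrt(-3089254 + (-2293182 - 1*(-2310950))) = sqrt(-3089254 + (-2293182 + 2310950)) = sqrt(-3089254 + 17768) = sqrt(-3071486) = I*sqrt(3071486)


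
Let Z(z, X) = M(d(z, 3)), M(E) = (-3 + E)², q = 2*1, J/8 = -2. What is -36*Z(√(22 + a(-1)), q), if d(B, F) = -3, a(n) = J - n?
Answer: -1296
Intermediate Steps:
J = -16 (J = 8*(-2) = -16)
q = 2
a(n) = -16 - n
Z(z, X) = 36 (Z(z, X) = (-3 - 3)² = (-6)² = 36)
-36*Z(√(22 + a(-1)), q) = -36*36 = -1296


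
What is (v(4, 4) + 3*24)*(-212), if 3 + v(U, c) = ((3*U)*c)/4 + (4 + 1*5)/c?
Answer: -17649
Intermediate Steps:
v(U, c) = -3 + 9/c + 3*U*c/4 (v(U, c) = -3 + (((3*U)*c)/4 + (4 + 1*5)/c) = -3 + ((3*U*c)*(¼) + (4 + 5)/c) = -3 + (3*U*c/4 + 9/c) = -3 + (9/c + 3*U*c/4) = -3 + 9/c + 3*U*c/4)
(v(4, 4) + 3*24)*(-212) = ((-3 + 9/4 + (¾)*4*4) + 3*24)*(-212) = ((-3 + 9*(¼) + 12) + 72)*(-212) = ((-3 + 9/4 + 12) + 72)*(-212) = (45/4 + 72)*(-212) = (333/4)*(-212) = -17649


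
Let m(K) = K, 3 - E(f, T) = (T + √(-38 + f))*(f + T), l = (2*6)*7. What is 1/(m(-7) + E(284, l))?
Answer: -7729/230621188 + 23*√246/57655297 ≈ -2.7257e-5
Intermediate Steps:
l = 84 (l = 12*7 = 84)
E(f, T) = 3 - (T + f)*(T + √(-38 + f)) (E(f, T) = 3 - (T + √(-38 + f))*(f + T) = 3 - (T + √(-38 + f))*(T + f) = 3 - (T + f)*(T + √(-38 + f)))
1/(m(-7) + E(284, l)) = 1/(-7 + (3 - 1*84² - 1*84*284 - 1*84*√(-38 + 284) - 1*284*√(-38 + 284))) = 1/(-7 + (3 - 1*7056 - 23856 - 1*84*√246 - 1*284*√246)) = 1/(-7 + (3 - 7056 - 23856 - 84*√246 - 284*√246)) = 1/(-7 + (-30909 - 368*√246)) = 1/(-30916 - 368*√246)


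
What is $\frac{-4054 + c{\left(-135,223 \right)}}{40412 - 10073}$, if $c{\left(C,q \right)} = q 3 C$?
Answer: $- \frac{94369}{30339} \approx -3.1105$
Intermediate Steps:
$c{\left(C,q \right)} = 3 C q$ ($c{\left(C,q \right)} = 3 q C = 3 C q$)
$\frac{-4054 + c{\left(-135,223 \right)}}{40412 - 10073} = \frac{-4054 + 3 \left(-135\right) 223}{40412 - 10073} = \frac{-4054 - 90315}{30339} = \left(-94369\right) \frac{1}{30339} = - \frac{94369}{30339}$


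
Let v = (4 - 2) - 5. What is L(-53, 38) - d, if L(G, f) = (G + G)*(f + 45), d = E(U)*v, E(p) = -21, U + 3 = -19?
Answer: -8861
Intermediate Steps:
U = -22 (U = -3 - 19 = -22)
v = -3 (v = 2 - 5 = -3)
d = 63 (d = -21*(-3) = 63)
L(G, f) = 2*G*(45 + f) (L(G, f) = (2*G)*(45 + f) = 2*G*(45 + f))
L(-53, 38) - d = 2*(-53)*(45 + 38) - 1*63 = 2*(-53)*83 - 63 = -8798 - 63 = -8861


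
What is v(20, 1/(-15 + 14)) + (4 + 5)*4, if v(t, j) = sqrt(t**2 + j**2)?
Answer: 36 + sqrt(401) ≈ 56.025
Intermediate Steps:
v(t, j) = sqrt(j**2 + t**2)
v(20, 1/(-15 + 14)) + (4 + 5)*4 = sqrt((1/(-15 + 14))**2 + 20**2) + (4 + 5)*4 = sqrt((1/(-1))**2 + 400) + 9*4 = sqrt((-1)**2 + 400) + 36 = sqrt(1 + 400) + 36 = sqrt(401) + 36 = 36 + sqrt(401)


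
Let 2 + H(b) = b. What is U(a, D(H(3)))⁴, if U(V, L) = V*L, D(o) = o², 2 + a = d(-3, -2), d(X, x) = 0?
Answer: 16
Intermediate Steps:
H(b) = -2 + b
a = -2 (a = -2 + 0 = -2)
U(V, L) = L*V
U(a, D(H(3)))⁴ = ((-2 + 3)²*(-2))⁴ = (1²*(-2))⁴ = (1*(-2))⁴ = (-2)⁴ = 16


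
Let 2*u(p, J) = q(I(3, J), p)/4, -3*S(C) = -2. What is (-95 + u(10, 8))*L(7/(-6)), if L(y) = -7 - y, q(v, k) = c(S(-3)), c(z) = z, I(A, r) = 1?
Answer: 39865/72 ≈ 553.68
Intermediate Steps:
S(C) = ⅔ (S(C) = -⅓*(-2) = ⅔)
q(v, k) = ⅔
u(p, J) = 1/12 (u(p, J) = ((⅔)/4)/2 = ((⅔)*(¼))/2 = (½)*(⅙) = 1/12)
(-95 + u(10, 8))*L(7/(-6)) = (-95 + 1/12)*(-7 - 7/(-6)) = -1139*(-7 - 7*(-1)/6)/12 = -1139*(-7 - 1*(-7/6))/12 = -1139*(-7 + 7/6)/12 = -1139/12*(-35/6) = 39865/72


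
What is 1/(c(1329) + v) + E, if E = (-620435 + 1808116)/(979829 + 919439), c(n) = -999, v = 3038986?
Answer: 3608161337415/5769951493516 ≈ 0.62534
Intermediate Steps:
E = 1187681/1899268 ≈ 0.62534
1/(c(1329) + v) + E = 1/(-999 + 3038986) + 1187681/1899268 = 1/3037987 + 1187681/1899268 = 3608161337415/5769951493516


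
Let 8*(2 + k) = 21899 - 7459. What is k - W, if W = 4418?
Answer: -2615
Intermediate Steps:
k = 1803 (k = -2 + (21899 - 7459)/8 = -2 + (⅛)*14440 = -2 + 1805 = 1803)
k - W = 1803 - 1*4418 = 1803 - 4418 = -2615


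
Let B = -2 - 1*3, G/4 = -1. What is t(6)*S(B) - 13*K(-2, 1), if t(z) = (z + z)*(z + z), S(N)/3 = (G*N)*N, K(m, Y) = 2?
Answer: -43226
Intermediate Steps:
G = -4 (G = 4*(-1) = -4)
B = -5 (B = -2 - 3 = -5)
S(N) = -12*N**2 (S(N) = 3*((-4*N)*N) = 3*(-4*N**2) = -12*N**2)
t(z) = 4*z**2 (t(z) = (2*z)*(2*z) = 4*z**2)
t(6)*S(B) - 13*K(-2, 1) = (4*6**2)*(-12*(-5)**2) - 13*2 = (4*36)*(-12*25) - 26 = 144*(-300) - 26 = -43200 - 26 = -43226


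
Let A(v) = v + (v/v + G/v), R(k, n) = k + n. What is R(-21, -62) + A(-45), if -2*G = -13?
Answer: -11443/90 ≈ -127.14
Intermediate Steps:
G = 13/2 (G = -1/2*(-13) = 13/2 ≈ 6.5000)
A(v) = 1 + v + 13/(2*v) (A(v) = v + (v/v + 13/(2*v)) = v + (1 + 13/(2*v)) = 1 + v + 13/(2*v))
R(-21, -62) + A(-45) = (-21 - 62) + (1 - 45 + (13/2)/(-45)) = -83 + (1 - 45 + (13/2)*(-1/45)) = -83 + (1 - 45 - 13/90) = -83 - 3973/90 = -11443/90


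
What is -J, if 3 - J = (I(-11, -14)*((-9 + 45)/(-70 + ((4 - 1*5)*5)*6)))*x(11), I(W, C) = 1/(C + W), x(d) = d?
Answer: -1776/625 ≈ -2.8416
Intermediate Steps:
J = 1776/625 (J = 3 - ((-9 + 45)/(-70 + ((4 - 1*5)*5)*6))/(-14 - 11)*11 = 3 - (36/(-70 + ((4 - 5)*5)*6))/(-25)*11 = 3 - (-36/(25*(-70 - 1*5*6)))*11 = 3 - (-36/(25*(-70 - 5*6)))*11 = 3 - (-36/(25*(-70 - 30)))*11 = 3 - (-36/(25*(-100)))*11 = 3 - (-36*(-1)/(25*100))*11 = 3 - (-1/25*(-9/25))*11 = 3 - 9*11/625 = 3 - 1*99/625 = 3 - 99/625 = 1776/625 ≈ 2.8416)
-J = -1*1776/625 = -1776/625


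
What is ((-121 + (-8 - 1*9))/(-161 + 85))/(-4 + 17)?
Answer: 69/494 ≈ 0.13968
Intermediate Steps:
((-121 + (-8 - 1*9))/(-161 + 85))/(-4 + 17) = ((-121 + (-8 - 9))/(-76))/13 = ((-121 - 17)*(-1/76))/13 = (-138*(-1/76))/13 = (1/13)*(69/38) = 69/494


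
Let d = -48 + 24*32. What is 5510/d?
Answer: 551/72 ≈ 7.6528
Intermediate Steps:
d = 720 (d = -48 + 768 = 720)
5510/d = 5510/720 = 5510*(1/720) = 551/72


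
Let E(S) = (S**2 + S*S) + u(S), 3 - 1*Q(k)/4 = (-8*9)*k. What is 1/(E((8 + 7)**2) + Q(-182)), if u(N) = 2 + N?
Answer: 1/49073 ≈ 2.0378e-5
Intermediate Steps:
Q(k) = 12 + 288*k (Q(k) = 12 - 4*(-8*9)*k = 12 - (-288)*k = 12 + 288*k)
E(S) = 2 + S + 2*S**2 (E(S) = (S**2 + S*S) + (2 + S) = (S**2 + S**2) + (2 + S) = 2*S**2 + (2 + S) = 2 + S + 2*S**2)
1/(E((8 + 7)**2) + Q(-182)) = 1/((2 + (8 + 7)**2 + 2*((8 + 7)**2)**2) + (12 + 288*(-182))) = 1/((2 + 15**2 + 2*(15**2)**2) + (12 - 52416)) = 1/((2 + 225 + 2*225**2) - 52404) = 1/((2 + 225 + 2*50625) - 52404) = 1/((2 + 225 + 101250) - 52404) = 1/(101477 - 52404) = 1/49073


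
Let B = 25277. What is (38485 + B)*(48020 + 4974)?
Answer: 3379003428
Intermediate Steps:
(38485 + B)*(48020 + 4974) = (38485 + 25277)*(48020 + 4974) = 63762*52994 = 3379003428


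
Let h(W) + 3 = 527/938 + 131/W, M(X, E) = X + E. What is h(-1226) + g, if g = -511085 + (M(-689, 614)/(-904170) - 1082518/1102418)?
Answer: -72866813922251648067/142571805253682 ≈ -5.1109e+5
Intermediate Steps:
M(X, E) = E + X
h(W) = -2287/938 + 131/W (h(W) = -3 + (527/938 + 131/W) = -2287/938 + 131/W)
g = -16981228402344627/33225776102 (g = -511085 + ((614 - 689)/(-904170) - 1082518/1102418) = -511085 + (-75*(-1/904170) - 1082518*1/1102418) = -511085 + (5/60278 - 541259/551209) = -511085 - 32623253957/33225776102 = -16981228402344627/33225776102 ≈ -5.1109e+5)
h(-1226) + g = (-2287/938 + 131/(-1226)) - 16981228402344627/33225776102 = (-2287/938 + 131*(-1/1226)) - 16981228402344627/33225776102 = (-2287/938 - 131/1226) - 16981228402344627/33225776102 = -731685/287497 - 16981228402344627/33225776102 = -72866813922251648067/142571805253682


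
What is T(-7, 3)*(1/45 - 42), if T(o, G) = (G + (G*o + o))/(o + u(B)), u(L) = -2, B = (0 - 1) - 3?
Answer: -9445/81 ≈ -116.60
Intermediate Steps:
B = -4 (B = -1 - 3 = -4)
T(o, G) = (G + o + G*o)/(-2 + o) (T(o, G) = (G + (G*o + o))/(o - 2) = (G + (o + G*o))/(-2 + o) = (G + o + G*o)/(-2 + o))
T(-7, 3)*(1/45 - 42) = ((3 - 7 + 3*(-7))/(-2 - 7))*(1/45 - 42) = ((3 - 7 - 21)/(-9))*(1/45 - 42) = -1/9*(-25)*(-1889/45) = (25/9)*(-1889/45) = -9445/81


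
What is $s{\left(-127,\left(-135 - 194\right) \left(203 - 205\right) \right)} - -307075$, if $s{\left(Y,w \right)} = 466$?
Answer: $307541$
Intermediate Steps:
$s{\left(-127,\left(-135 - 194\right) \left(203 - 205\right) \right)} - -307075 = 466 - -307075 = 466 + 307075 = 307541$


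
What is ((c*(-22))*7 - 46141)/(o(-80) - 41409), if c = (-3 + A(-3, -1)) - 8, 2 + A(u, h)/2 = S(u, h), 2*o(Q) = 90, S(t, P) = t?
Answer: 42907/41364 ≈ 1.0373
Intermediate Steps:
o(Q) = 45 (o(Q) = (½)*90 = 45)
A(u, h) = -4 + 2*u
c = -21 (c = (-3 + (-4 + 2*(-3))) - 8 = (-3 + (-4 - 6)) - 8 = (-3 - 10) - 8 = -13 - 8 = -21)
((c*(-22))*7 - 46141)/(o(-80) - 41409) = (-21*(-22)*7 - 46141)/(45 - 41409) = (462*7 - 46141)/(-41364) = (3234 - 46141)*(-1/41364) = -42907*(-1/41364) = 42907/41364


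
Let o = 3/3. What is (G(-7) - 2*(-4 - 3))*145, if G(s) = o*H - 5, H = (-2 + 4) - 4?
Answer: 1015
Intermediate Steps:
H = -2 (H = 2 - 4 = -2)
o = 1 (o = 3*(1/3) = 1)
G(s) = -7 (G(s) = 1*(-2) - 5 = -2 - 5 = -7)
(G(-7) - 2*(-4 - 3))*145 = (-7 - 2*(-4 - 3))*145 = (-7 - 2*(-7))*145 = (-7 + 14)*145 = 7*145 = 1015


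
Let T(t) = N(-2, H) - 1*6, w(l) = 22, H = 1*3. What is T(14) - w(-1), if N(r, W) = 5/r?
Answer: -61/2 ≈ -30.500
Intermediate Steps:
H = 3
T(t) = -17/2 (T(t) = 5/(-2) - 1*6 = 5*(-1/2) - 6 = -5/2 - 6 = -17/2)
T(14) - w(-1) = -17/2 - 1*22 = -17/2 - 22 = -61/2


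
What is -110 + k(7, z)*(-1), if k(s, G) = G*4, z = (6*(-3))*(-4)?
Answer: -398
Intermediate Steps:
z = 72 (z = -18*(-4) = 72)
k(s, G) = 4*G
-110 + k(7, z)*(-1) = -110 + (4*72)*(-1) = -110 + 288*(-1) = -110 - 288 = -398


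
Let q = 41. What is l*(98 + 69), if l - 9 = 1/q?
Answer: 61790/41 ≈ 1507.1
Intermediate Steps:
l = 370/41 (l = 9 + 1/41 = 370/41 ≈ 9.0244)
l*(98 + 69) = 370*(98 + 69)/41 = (370/41)*167 = 61790/41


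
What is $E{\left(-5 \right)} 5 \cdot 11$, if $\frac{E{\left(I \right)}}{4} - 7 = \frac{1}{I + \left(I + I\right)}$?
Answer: $\frac{4576}{3} \approx 1525.3$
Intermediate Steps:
$E{\left(I \right)} = 28 + \frac{4}{3 I}$ ($E{\left(I \right)} = 28 + \frac{4}{I + \left(I + I\right)} = 28 + \frac{4}{I + 2 I} = 28 + \frac{4}{3 I}$)
$E{\left(-5 \right)} 5 \cdot 11 = \left(28 + \frac{4}{3 \left(-5\right)}\right) 5 \cdot 11 = \left(28 + \frac{4}{3} \left(- \frac{1}{5}\right)\right) 5 \cdot 11 = \left(28 - \frac{4}{15}\right) 5 \cdot 11 = \frac{416}{15} \cdot 5 \cdot 11 = \frac{416}{3} \cdot 11 = \frac{4576}{3}$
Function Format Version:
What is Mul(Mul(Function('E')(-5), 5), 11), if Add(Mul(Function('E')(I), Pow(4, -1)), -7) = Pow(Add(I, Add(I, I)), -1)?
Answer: Rational(4576, 3) ≈ 1525.3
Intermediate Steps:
Function('E')(I) = Add(28, Mul(Rational(4, 3), Pow(I, -1))) (Function('E')(I) = Add(28, Mul(4, Pow(Add(I, Add(I, I)), -1))) = Add(28, Mul(4, Pow(Add(I, Mul(2, I)), -1))) = Add(28, Mul(4, Pow(Mul(3, I), -1))) = Add(28, Mul(4, Mul(Rational(1, 3), Pow(I, -1)))) = Add(28, Mul(Rational(4, 3), Pow(I, -1))))
Mul(Mul(Function('E')(-5), 5), 11) = Mul(Mul(Add(28, Mul(Rational(4, 3), Pow(-5, -1))), 5), 11) = Mul(Mul(Add(28, Mul(Rational(4, 3), Rational(-1, 5))), 5), 11) = Mul(Mul(Add(28, Rational(-4, 15)), 5), 11) = Mul(Mul(Rational(416, 15), 5), 11) = Mul(Rational(416, 3), 11) = Rational(4576, 3)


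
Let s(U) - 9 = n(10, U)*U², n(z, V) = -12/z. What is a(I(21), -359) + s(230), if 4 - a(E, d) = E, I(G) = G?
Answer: -63488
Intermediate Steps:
a(E, d) = 4 - E
s(U) = 9 - 6*U²/5 (s(U) = 9 + (-12/10)*U² = 9 + (-12*⅒)*U² = 9 - 6*U²/5)
a(I(21), -359) + s(230) = (4 - 1*21) + (9 - 6/5*230²) = (4 - 21) + (9 - 6/5*52900) = -17 + (9 - 63480) = -17 - 63471 = -63488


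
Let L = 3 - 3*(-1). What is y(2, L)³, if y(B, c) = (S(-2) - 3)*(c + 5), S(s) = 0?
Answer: -35937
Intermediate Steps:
L = 6 (L = 3 + 3 = 6)
y(B, c) = -15 - 3*c (y(B, c) = (0 - 3)*(c + 5) = -3*(5 + c) = -15 - 3*c)
y(2, L)³ = (-15 - 3*6)³ = (-15 - 18)³ = (-33)³ = -35937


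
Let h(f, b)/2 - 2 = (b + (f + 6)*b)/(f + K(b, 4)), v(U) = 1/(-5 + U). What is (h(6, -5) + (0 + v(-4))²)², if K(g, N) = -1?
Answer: 3171961/6561 ≈ 483.46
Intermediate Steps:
h(f, b) = 4 + 2*(b + b*(6 + f))/(-1 + f) (h(f, b) = 4 + 2*((b + (f + 6)*b)/(f - 1)) = 4 + 2*((b + (6 + f)*b)/(-1 + f)) = 4 + 2*((b + b*(6 + f))/(-1 + f)) = 4 + 2*(b + b*(6 + f))/(-1 + f))
(h(6, -5) + (0 + v(-4))²)² = (2*(-2 + 2*6 + 7*(-5) - 5*6)/(-1 + 6) + (0 + 1/(-5 - 4))²)² = (2*(-2 + 12 - 35 - 30)/5 + (0 + 1/(-9))²)² = (2*(⅕)*(-55) + (0 - ⅑)²)² = (-22 + (-⅑)²)² = (-22 + 1/81)² = (-1781/81)² = 3171961/6561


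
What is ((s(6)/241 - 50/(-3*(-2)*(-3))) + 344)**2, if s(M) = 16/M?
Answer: 565782274225/4704561 ≈ 1.2026e+5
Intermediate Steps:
((s(6)/241 - 50/(-3*(-2)*(-3))) + 344)**2 = (((16/6)/241 - 50/(-3*(-2)*(-3))) + 344)**2 = (((16*(1/6))*(1/241) - 50/(6*(-3))) + 344)**2 = (((8/3)*(1/241) - 50/(-18)) + 344)**2 = ((8/723 - 50*(-1/18)) + 344)**2 = ((8/723 + 25/9) + 344)**2 = (6049/2169 + 344)**2 = (752185/2169)**2 = 565782274225/4704561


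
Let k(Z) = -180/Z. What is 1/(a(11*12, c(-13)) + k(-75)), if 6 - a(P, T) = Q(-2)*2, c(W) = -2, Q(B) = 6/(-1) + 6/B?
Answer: 5/132 ≈ 0.037879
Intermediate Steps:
Q(B) = -6 + 6/B (Q(B) = 6*(-1) + 6/B = -6 + 6/B)
a(P, T) = 24 (a(P, T) = 6 - (-6 + 6/(-2))*2 = 6 - (-6 + 6*(-1/2))*2 = 6 - (-6 - 3)*2 = 6 - (-9)*2 = 6 - 1*(-18) = 6 + 18 = 24)
1/(a(11*12, c(-13)) + k(-75)) = 1/(24 - 180/(-75)) = 1/(24 - 180*(-1/75)) = 1/(24 + 12/5) = 1/(132/5) = 5/132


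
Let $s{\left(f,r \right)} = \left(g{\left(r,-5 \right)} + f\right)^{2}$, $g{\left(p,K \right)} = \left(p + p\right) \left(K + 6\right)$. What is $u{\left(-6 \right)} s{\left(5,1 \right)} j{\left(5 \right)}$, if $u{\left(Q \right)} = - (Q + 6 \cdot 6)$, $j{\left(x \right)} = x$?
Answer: $-7350$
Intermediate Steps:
$g{\left(p,K \right)} = 2 p \left(6 + K\right)$
$u{\left(Q \right)} = -36 - Q$ ($u{\left(Q \right)} = - (Q + 36) = - (36 + Q) = -36 - Q$)
$s{\left(f,r \right)} = \left(f + 2 r\right)^{2}$ ($s{\left(f,r \right)} = \left(2 r \left(6 - 5\right) + f\right)^{2} = \left(2 r 1 + f\right)^{2} = \left(2 r + f\right)^{2} = \left(f + 2 r\right)^{2}$)
$u{\left(-6 \right)} s{\left(5,1 \right)} j{\left(5 \right)} = \left(-36 - -6\right) \left(5 + 2 \cdot 1\right)^{2} \cdot 5 = \left(-36 + 6\right) \left(5 + 2\right)^{2} \cdot 5 = - 30 \cdot 7^{2} \cdot 5 = \left(-30\right) 49 \cdot 5 = \left(-1470\right) 5 = -7350$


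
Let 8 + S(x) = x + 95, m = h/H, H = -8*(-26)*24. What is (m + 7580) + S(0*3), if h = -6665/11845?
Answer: 90670308683/11826048 ≈ 7667.0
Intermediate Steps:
h = -1333/2369 (h = -6665*1/11845 = -1333/2369 ≈ -0.56269)
H = 4992 (H = 208*24 = 4992)
m = -1333/11826048 (m = -1333/2369/4992 = -1333/2369*1/4992 = -1333/11826048 ≈ -0.00011272)
S(x) = 87 + x (S(x) = -8 + (x + 95) = -8 + (95 + x) = 87 + x)
(m + 7580) + S(0*3) = (-1333/11826048 + 7580) + (87 + 0*3) = 89641442507/11826048 + (87 + 0) = 89641442507/11826048 + 87 = 90670308683/11826048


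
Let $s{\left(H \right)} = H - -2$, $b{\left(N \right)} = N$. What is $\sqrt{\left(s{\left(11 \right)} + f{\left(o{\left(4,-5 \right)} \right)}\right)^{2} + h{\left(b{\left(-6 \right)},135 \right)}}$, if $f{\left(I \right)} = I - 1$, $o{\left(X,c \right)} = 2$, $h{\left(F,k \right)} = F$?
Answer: $\sqrt{190} \approx 13.784$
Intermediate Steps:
$s{\left(H \right)} = 2 + H$ ($s{\left(H \right)} = H + 2 = 2 + H$)
$f{\left(I \right)} = -1 + I$
$\sqrt{\left(s{\left(11 \right)} + f{\left(o{\left(4,-5 \right)} \right)}\right)^{2} + h{\left(b{\left(-6 \right)},135 \right)}} = \sqrt{\left(\left(2 + 11\right) + \left(-1 + 2\right)\right)^{2} - 6} = \sqrt{\left(13 + 1\right)^{2} - 6} = \sqrt{14^{2} - 6} = \sqrt{196 - 6} = \sqrt{190}$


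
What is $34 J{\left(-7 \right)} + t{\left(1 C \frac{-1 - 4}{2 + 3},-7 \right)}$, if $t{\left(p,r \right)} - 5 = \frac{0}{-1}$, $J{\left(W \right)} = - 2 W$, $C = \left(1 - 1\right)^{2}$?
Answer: $481$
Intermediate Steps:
$C = 0$ ($C = 0^{2} = 0$)
$t{\left(p,r \right)} = 5$ ($t{\left(p,r \right)} = 5 + \frac{0}{-1} = 5 + 0 \left(-1\right) = 5 + 0 = 5$)
$34 J{\left(-7 \right)} + t{\left(1 C \frac{-1 - 4}{2 + 3},-7 \right)} = 34 \left(\left(-2\right) \left(-7\right)\right) + 5 = 34 \cdot 14 + 5 = 476 + 5 = 481$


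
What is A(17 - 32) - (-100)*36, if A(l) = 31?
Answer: 3631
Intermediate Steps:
A(17 - 32) - (-100)*36 = 31 - (-100)*36 = 31 - 1*(-3600) = 31 + 3600 = 3631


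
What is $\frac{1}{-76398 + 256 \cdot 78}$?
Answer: $- \frac{1}{56430} \approx -1.7721 \cdot 10^{-5}$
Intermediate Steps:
$\frac{1}{-76398 + 256 \cdot 78} = \frac{1}{-76398 + 19968} = \frac{1}{-56430} = - \frac{1}{56430}$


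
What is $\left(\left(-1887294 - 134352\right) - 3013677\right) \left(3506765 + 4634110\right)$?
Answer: $-40991935127625$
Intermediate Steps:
$\left(\left(-1887294 - 134352\right) - 3013677\right) \left(3506765 + 4634110\right) = \left(-2021646 - 3013677\right) 8140875 = \left(-5035323\right) 8140875 = -40991935127625$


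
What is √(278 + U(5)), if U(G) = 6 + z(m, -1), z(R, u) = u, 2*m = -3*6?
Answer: √283 ≈ 16.823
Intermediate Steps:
m = -9 (m = (-3*6)/2 = (-1*18)/2 = (½)*(-18) = -9)
U(G) = 5 (U(G) = 6 - 1 = 5)
√(278 + U(5)) = √(278 + 5) = √283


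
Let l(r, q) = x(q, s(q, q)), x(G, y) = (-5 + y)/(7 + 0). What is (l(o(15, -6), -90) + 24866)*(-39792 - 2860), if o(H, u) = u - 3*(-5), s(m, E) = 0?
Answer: -7423879164/7 ≈ -1.0606e+9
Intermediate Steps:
o(H, u) = 15 + u (o(H, u) = u + 15 = 15 + u)
x(G, y) = -5/7 + y/7 (x(G, y) = (-5 + y)/7 = (-5 + y)*(1/7) = -5/7 + y/7)
l(r, q) = -5/7 (l(r, q) = -5/7 + (1/7)*0 = -5/7 + 0 = -5/7)
(l(o(15, -6), -90) + 24866)*(-39792 - 2860) = (-5/7 + 24866)*(-39792 - 2860) = (174057/7)*(-42652) = -7423879164/7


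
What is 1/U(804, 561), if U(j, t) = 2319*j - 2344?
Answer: 1/1862132 ≈ 5.3702e-7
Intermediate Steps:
U(j, t) = -2344 + 2319*j
1/U(804, 561) = 1/(-2344 + 2319*804) = 1/(-2344 + 1864476) = 1/1862132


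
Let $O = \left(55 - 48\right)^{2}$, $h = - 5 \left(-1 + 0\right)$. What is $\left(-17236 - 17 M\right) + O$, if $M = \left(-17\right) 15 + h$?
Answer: $-12937$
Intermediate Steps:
$h = 5$ ($h = \left(-5\right) \left(-1\right) = 5$)
$M = -250$ ($M = \left(-17\right) 15 + 5 = -255 + 5 = -250$)
$O = 49$ ($O = 7^{2} = 49$)
$\left(-17236 - 17 M\right) + O = \left(-17236 - -4250\right) + 49 = \left(-17236 + 4250\right) + 49 = -12986 + 49 = -12937$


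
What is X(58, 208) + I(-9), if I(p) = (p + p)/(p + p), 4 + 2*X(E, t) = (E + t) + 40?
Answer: 152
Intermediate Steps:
X(E, t) = 18 + E/2 + t/2 (X(E, t) = -2 + ((E + t) + 40)/2 = -2 + (40 + E + t)/2 = -2 + (20 + E/2 + t/2) = 18 + E/2 + t/2)
I(p) = 1 (I(p) = (2*p)/((2*p)) = (2*p)*(1/(2*p)) = 1)
X(58, 208) + I(-9) = (18 + (½)*58 + (½)*208) + 1 = (18 + 29 + 104) + 1 = 151 + 1 = 152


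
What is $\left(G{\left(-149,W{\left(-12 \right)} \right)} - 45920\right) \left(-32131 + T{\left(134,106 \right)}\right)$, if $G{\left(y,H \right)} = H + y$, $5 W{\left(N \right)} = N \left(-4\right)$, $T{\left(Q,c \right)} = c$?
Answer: $1475052285$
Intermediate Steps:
$W{\left(N \right)} = - \frac{4 N}{5}$ ($W{\left(N \right)} = \frac{N \left(-4\right)}{5} = \frac{\left(-4\right) N}{5} = - \frac{4 N}{5}$)
$\left(G{\left(-149,W{\left(-12 \right)} \right)} - 45920\right) \left(-32131 + T{\left(134,106 \right)}\right) = \left(\left(\left(- \frac{4}{5}\right) \left(-12\right) - 149\right) - 45920\right) \left(-32131 + 106\right) = \left(\left(\frac{48}{5} - 149\right) - 45920\right) \left(-32025\right) = \left(- \frac{697}{5} - 45920\right) \left(-32025\right) = \left(- \frac{230297}{5}\right) \left(-32025\right) = 1475052285$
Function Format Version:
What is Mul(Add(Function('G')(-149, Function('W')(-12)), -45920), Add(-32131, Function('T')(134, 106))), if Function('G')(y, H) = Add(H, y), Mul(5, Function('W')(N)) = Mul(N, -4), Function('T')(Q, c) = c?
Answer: 1475052285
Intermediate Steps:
Function('W')(N) = Mul(Rational(-4, 5), N) (Function('W')(N) = Mul(Rational(1, 5), Mul(N, -4)) = Mul(Rational(1, 5), Mul(-4, N)) = Mul(Rational(-4, 5), N))
Mul(Add(Function('G')(-149, Function('W')(-12)), -45920), Add(-32131, Function('T')(134, 106))) = Mul(Add(Add(Mul(Rational(-4, 5), -12), -149), -45920), Add(-32131, 106)) = Mul(Add(Add(Rational(48, 5), -149), -45920), -32025) = Mul(Add(Rational(-697, 5), -45920), -32025) = Mul(Rational(-230297, 5), -32025) = 1475052285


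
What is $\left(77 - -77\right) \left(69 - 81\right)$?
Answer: $-1848$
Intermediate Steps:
$\left(77 - -77\right) \left(69 - 81\right) = \left(77 + 77\right) \left(-12\right) = 154 \left(-12\right) = -1848$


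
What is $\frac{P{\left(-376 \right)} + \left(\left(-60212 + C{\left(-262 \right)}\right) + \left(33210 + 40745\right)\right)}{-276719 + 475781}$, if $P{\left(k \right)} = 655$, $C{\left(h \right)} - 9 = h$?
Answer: $\frac{4715}{66354} \approx 0.071058$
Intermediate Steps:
$C{\left(h \right)} = 9 + h$
$\frac{P{\left(-376 \right)} + \left(\left(-60212 + C{\left(-262 \right)}\right) + \left(33210 + 40745\right)\right)}{-276719 + 475781} = \frac{655 + \left(\left(-60212 + \left(9 - 262\right)\right) + \left(33210 + 40745\right)\right)}{-276719 + 475781} = \frac{655 + \left(\left(-60212 - 253\right) + 73955\right)}{199062} = \left(655 + \left(-60465 + 73955\right)\right) \frac{1}{199062} = \left(655 + 13490\right) \frac{1}{199062} = 14145 \cdot \frac{1}{199062} = \frac{4715}{66354}$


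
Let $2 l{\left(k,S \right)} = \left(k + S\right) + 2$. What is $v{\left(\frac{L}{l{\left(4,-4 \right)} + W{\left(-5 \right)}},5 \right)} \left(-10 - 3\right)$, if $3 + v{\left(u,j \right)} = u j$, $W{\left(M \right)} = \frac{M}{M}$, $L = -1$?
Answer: $\frac{143}{2} \approx 71.5$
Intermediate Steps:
$l{\left(k,S \right)} = 1 + \frac{S}{2} + \frac{k}{2}$ ($l{\left(k,S \right)} = \frac{\left(k + S\right) + 2}{2} = \frac{\left(S + k\right) + 2}{2} = \frac{2 + S + k}{2} = 1 + \frac{S}{2} + \frac{k}{2}$)
$W{\left(M \right)} = 1$
$v{\left(u,j \right)} = -3 + j u$ ($v{\left(u,j \right)} = -3 + u j = -3 + j u$)
$v{\left(\frac{L}{l{\left(4,-4 \right)} + W{\left(-5 \right)}},5 \right)} \left(-10 - 3\right) = \left(-3 + 5 \left(- \frac{1}{\left(1 + \frac{1}{2} \left(-4\right) + \frac{1}{2} \cdot 4\right) + 1}\right)\right) \left(-10 - 3\right) = \left(-3 + 5 \left(- \frac{1}{\left(1 - 2 + 2\right) + 1}\right)\right) \left(-13\right) = \left(-3 + 5 \left(- \frac{1}{1 + 1}\right)\right) \left(-13\right) = \left(-3 + 5 \left(- \frac{1}{2}\right)\right) \left(-13\right) = \left(-3 - \frac{5}{2}\right) \left(-13\right) = \left(- \frac{11}{2}\right) \left(-13\right) = \frac{143}{2}$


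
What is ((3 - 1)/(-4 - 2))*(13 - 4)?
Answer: -3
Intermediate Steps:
((3 - 1)/(-4 - 2))*(13 - 4) = (2/(-6))*9 = (2*(-⅙))*9 = -⅓*9 = -3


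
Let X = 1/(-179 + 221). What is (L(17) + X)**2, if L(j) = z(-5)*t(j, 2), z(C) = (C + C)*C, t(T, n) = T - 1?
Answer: 1129027201/1764 ≈ 6.4004e+5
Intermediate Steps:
t(T, n) = -1 + T
X = 1/42 ≈ 0.023810
z(C) = 2*C**2 (z(C) = (2*C)*C = 2*C**2)
L(j) = -50 + 50*j (L(j) = (2*(-5)**2)*(-1 + j) = (2*25)*(-1 + j) = 50*(-1 + j) = -50 + 50*j)
(L(17) + X)**2 = ((-50 + 50*17) + 1/42)**2 = ((-50 + 850) + 1/42)**2 = (800 + 1/42)**2 = (33601/42)**2 = 1129027201/1764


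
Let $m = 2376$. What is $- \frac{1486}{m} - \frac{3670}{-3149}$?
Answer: $\frac{2020253}{3741012} \approx 0.54003$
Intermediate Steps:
$- \frac{1486}{m} - \frac{3670}{-3149} = - \frac{1486}{2376} - \frac{3670}{-3149} = \left(-1486\right) \frac{1}{2376} - - \frac{3670}{3149} = - \frac{743}{1188} + \frac{3670}{3149} = \frac{2020253}{3741012}$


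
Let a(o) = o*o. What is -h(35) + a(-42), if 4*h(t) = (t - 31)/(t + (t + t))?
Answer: 185219/105 ≈ 1764.0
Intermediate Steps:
h(t) = (-31 + t)/(12*t) (h(t) = ((t - 31)/(t + (t + t)))/4 = ((-31 + t)/(t + 2*t))/4 = ((-31 + t)/((3*t)))/4 = ((-31 + t)*(1/(3*t)))/4 = ((-31 + t)/(3*t))/4 = (-31 + t)/(12*t))
a(o) = o**2
-h(35) + a(-42) = -(-31 + 35)/(12*35) + (-42)**2 = -4/(12*35) + 1764 = -1*1/105 + 1764 = -1/105 + 1764 = 185219/105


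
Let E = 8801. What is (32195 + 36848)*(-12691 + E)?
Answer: -268577270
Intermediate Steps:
(32195 + 36848)*(-12691 + E) = (32195 + 36848)*(-12691 + 8801) = 69043*(-3890) = -268577270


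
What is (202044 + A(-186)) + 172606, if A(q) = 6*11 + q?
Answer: 374530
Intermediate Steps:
A(q) = 66 + q
(202044 + A(-186)) + 172606 = (202044 + (66 - 186)) + 172606 = (202044 - 120) + 172606 = 201924 + 172606 = 374530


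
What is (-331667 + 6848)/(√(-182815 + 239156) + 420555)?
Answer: -136604254545/176866451684 + 324819*√56341/176866451684 ≈ -0.77192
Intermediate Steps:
(-331667 + 6848)/(√(-182815 + 239156) + 420555) = -324819/(√56341 + 420555) = -324819/(420555 + √56341)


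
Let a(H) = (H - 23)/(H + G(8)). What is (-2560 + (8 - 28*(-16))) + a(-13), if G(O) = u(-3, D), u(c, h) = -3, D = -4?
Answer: -8407/4 ≈ -2101.8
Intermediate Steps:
G(O) = -3
a(H) = (-23 + H)/(-3 + H) (a(H) = (H - 23)/(H - 3) = (-23 + H)/(-3 + H))
(-2560 + (8 - 28*(-16))) + a(-13) = (-2560 + (8 - 28*(-16))) + (-23 - 13)/(-3 - 13) = (-2560 + (8 + 448)) - 36/(-16) = (-2560 + 456) - 1/16*(-36) = -2104 + 9/4 = -8407/4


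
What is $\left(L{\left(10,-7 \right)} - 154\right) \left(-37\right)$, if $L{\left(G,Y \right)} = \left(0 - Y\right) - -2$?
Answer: $5365$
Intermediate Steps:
$L{\left(G,Y \right)} = 2 - Y$ ($L{\left(G,Y \right)} = - Y + 2 = 2 - Y$)
$\left(L{\left(10,-7 \right)} - 154\right) \left(-37\right) = \left(\left(2 - -7\right) - 154\right) \left(-37\right) = \left(\left(2 + 7\right) - 154\right) \left(-37\right) = \left(9 - 154\right) \left(-37\right) = \left(-145\right) \left(-37\right) = 5365$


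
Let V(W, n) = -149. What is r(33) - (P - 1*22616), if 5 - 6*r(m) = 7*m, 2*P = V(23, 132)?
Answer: 135917/6 ≈ 22653.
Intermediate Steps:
P = -149/2 (P = (½)*(-149) = -149/2 ≈ -74.500)
r(m) = ⅚ - 7*m/6
r(33) - (P - 1*22616) = (⅚ - 7/6*33) - (-149/2 - 1*22616) = (⅚ - 77/2) - (-149/2 - 22616) = -113/3 - 1*(-45381/2) = -113/3 + 45381/2 = 135917/6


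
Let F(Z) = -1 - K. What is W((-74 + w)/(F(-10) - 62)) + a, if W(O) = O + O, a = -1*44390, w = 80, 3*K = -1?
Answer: -2086339/47 ≈ -44390.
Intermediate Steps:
K = -⅓ (K = (⅓)*(-1) = -⅓ ≈ -0.33333)
F(Z) = -⅔ (F(Z) = -1 - 1*(-⅓) = -1 + ⅓ = -⅔)
a = -44390
W(O) = 2*O
W((-74 + w)/(F(-10) - 62)) + a = 2*((-74 + 80)/(-⅔ - 62)) - 44390 = 2*(6/(-188/3)) - 44390 = 2*(6*(-3/188)) - 44390 = 2*(-9/94) - 44390 = -9/47 - 44390 = -2086339/47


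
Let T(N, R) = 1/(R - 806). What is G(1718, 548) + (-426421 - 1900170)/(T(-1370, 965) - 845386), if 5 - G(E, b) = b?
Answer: -72618162570/134416373 ≈ -540.25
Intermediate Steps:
T(N, R) = 1/(-806 + R)
G(E, b) = 5 - b
G(1718, 548) + (-426421 - 1900170)/(T(-1370, 965) - 845386) = (5 - 1*548) + (-426421 - 1900170)/(1/(-806 + 965) - 845386) = (5 - 548) - 2326591/(1/159 - 845386) = -543 - 2326591/(1/159 - 845386) = -543 - 2326591/(-134416373/159) = -543 - 2326591*(-159/134416373) = -543 + 369927969/134416373 = -72618162570/134416373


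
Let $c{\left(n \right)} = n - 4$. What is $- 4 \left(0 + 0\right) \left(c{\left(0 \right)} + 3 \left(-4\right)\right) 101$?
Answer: $0$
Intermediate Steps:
$c{\left(n \right)} = -4 + n$ ($c{\left(n \right)} = n - 4 = -4 + n$)
$- 4 \left(0 + 0\right) \left(c{\left(0 \right)} + 3 \left(-4\right)\right) 101 = - 4 \left(0 + 0\right) \left(\left(-4 + 0\right) + 3 \left(-4\right)\right) 101 = \left(-4\right) 0 \left(-4 - 12\right) 101 = 0 \left(-16\right) 101 = 0 \cdot 101 = 0$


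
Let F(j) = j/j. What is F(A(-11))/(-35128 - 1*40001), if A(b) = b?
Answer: -1/75129 ≈ -1.3310e-5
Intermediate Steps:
F(j) = 1
F(A(-11))/(-35128 - 1*40001) = 1/(-35128 - 1*40001) = 1/(-35128 - 40001) = 1/(-75129) = 1*(-1/75129) = -1/75129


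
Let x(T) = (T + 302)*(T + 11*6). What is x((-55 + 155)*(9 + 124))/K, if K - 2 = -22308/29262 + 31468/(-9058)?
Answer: -2007840952162878/24698837 ≈ -8.1293e+7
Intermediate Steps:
K = -49397674/22087933 (K = 2 + (-22308/29262 + 31468/(-9058)) = 2 + (-22308*1/29262 + 31468*(-1/9058)) = 2 + (-3718/4877 - 15734/4529) = 2 - 93573540/22087933 = -49397674/22087933 ≈ -2.2364)
x(T) = (66 + T)*(302 + T) (x(T) = (302 + T)*(T + 66) = (302 + T)*(66 + T) = (66 + T)*(302 + T))
x((-55 + 155)*(9 + 124))/K = (19932 + ((-55 + 155)*(9 + 124))² + 368*((-55 + 155)*(9 + 124)))/(-49397674/22087933) = (19932 + (100*133)² + 368*(100*133))*(-22087933/49397674) = (19932 + 13300² + 368*13300)*(-22087933/49397674) = (19932 + 176890000 + 4894400)*(-22087933/49397674) = 181804332*(-22087933/49397674) = -2007840952162878/24698837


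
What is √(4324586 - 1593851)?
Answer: 3*√303415 ≈ 1652.5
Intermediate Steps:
√(4324586 - 1593851) = √2730735 = 3*√303415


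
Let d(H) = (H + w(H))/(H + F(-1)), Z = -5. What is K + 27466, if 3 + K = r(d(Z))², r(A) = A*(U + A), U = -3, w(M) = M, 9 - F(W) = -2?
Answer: 2229403/81 ≈ 27524.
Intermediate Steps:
F(W) = 11 (F(W) = 9 - 1*(-2) = 9 + 2 = 11)
d(H) = 2*H/(11 + H) (d(H) = (H + H)/(H + 11) = (2*H)/(11 + H) = 2*H/(11 + H))
r(A) = A*(-3 + A)
K = 4657/81 (K = -3 + ((2*(-5)/(11 - 5))*(-3 + 2*(-5)/(11 - 5)))² = -3 + ((2*(-5)/6)*(-3 + 2*(-5)/6))² = -3 + ((2*(-5)*(⅙))*(-3 + 2*(-5)*(⅙)))² = -3 + (-5*(-3 - 5/3)/3)² = -3 + (-5/3*(-14/3))² = -3 + (70/9)² = -3 + 4900/81 = 4657/81 ≈ 57.494)
K + 27466 = 4657/81 + 27466 = 2229403/81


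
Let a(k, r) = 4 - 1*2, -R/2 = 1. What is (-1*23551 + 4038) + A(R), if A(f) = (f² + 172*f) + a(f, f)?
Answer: -19851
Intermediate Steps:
R = -2 (R = -2*1 = -2)
a(k, r) = 2 (a(k, r) = 4 - 2 = 2)
A(f) = 2 + f² + 172*f (A(f) = (f² + 172*f) + 2 = 2 + f² + 172*f)
(-1*23551 + 4038) + A(R) = (-1*23551 + 4038) + (2 + (-2)² + 172*(-2)) = (-23551 + 4038) + (2 + 4 - 344) = -19513 - 338 = -19851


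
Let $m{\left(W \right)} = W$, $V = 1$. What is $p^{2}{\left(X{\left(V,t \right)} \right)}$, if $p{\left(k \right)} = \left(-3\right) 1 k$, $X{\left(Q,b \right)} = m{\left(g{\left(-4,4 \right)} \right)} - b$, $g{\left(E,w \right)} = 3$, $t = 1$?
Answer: $36$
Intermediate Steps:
$X{\left(Q,b \right)} = 3 - b$
$p{\left(k \right)} = - 3 k$
$p^{2}{\left(X{\left(V,t \right)} \right)} = \left(- 3 \left(3 - 1\right)\right)^{2} = \left(\left(-3\right) 2\right)^{2} = \left(-6\right)^{2} = 36$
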